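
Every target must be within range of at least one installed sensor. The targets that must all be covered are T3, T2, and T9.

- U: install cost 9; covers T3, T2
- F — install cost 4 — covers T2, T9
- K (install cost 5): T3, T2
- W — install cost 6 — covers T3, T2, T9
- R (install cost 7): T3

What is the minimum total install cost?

6

The greedy cost-per-new-target heuristic would pick F and K for 9, but a cheaper cover exists.
W alone covers T3, T2, T9 — every target.
Total install cost: 6.
No cover costs less than 6.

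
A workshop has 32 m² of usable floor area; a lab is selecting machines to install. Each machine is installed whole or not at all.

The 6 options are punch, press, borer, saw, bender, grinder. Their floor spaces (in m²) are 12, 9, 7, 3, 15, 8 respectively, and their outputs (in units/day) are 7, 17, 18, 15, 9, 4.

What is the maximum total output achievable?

punch + press + borer + saw: floor space 12 + 9 + 7 + 3 = 31 ≤ 32, output 7 + 17 + 18 + 15 = 57.
press + borer + saw + grinder: floor space 9 + 7 + 3 + 8 = 27 ≤ 32, output 17 + 18 + 15 + 4 = 54.
press + borer + saw: floor space 9 + 7 + 3 = 19 ≤ 32, output 17 + 18 + 15 = 50.
Best is punch, press, borer, and saw with total output 57.

57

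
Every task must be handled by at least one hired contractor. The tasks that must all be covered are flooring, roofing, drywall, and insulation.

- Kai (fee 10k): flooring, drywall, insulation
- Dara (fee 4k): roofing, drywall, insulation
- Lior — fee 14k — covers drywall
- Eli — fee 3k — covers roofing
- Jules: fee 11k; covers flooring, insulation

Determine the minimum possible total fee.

The greedy cost-per-new-task heuristic would pick Dara and Kai for 14, but a cheaper cover exists.
Choose Kai and Eli: together they cover flooring, roofing, drywall, insulation — every task.
Total fee: 10 + 3 = 13.
No cover costs less than 13.

13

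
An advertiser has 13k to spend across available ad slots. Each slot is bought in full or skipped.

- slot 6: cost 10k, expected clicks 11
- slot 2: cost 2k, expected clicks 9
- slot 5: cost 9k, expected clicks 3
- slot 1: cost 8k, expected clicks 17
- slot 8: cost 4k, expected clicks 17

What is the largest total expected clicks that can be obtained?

Allowing fractional choices, the relaxed optimum would be about 40.9, but ad slots are indivisible.
slot 2 + slot 1: cost 2 + 8 = 10 ≤ 13, expected clicks 9 + 17 = 26.
slot 2 + slot 8: cost 2 + 4 = 6 ≤ 13, expected clicks 9 + 17 = 26.
slot 1 + slot 8: cost 8 + 4 = 12 ≤ 13, expected clicks 17 + 17 = 34.
Best is slot 1 and slot 8 with total expected clicks 34.

34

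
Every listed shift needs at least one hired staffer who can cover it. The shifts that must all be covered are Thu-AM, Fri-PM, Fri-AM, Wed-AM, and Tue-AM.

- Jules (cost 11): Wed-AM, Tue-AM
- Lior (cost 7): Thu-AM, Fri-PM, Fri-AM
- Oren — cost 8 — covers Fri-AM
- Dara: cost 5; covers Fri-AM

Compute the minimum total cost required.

Choose Jules and Lior: together they cover Thu-AM, Fri-PM, Fri-AM, Wed-AM, Tue-AM — every shift.
Total cost: 11 + 7 = 18.
No cover costs less than 18.

18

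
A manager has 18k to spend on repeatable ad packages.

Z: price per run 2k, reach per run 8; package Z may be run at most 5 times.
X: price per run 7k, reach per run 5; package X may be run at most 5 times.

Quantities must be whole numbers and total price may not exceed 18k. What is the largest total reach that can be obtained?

45

Z has the best ratio (8/2); taking only Z gives at most 5×8 = 40 (stopped by the supply cap of 5).
Mixing does better — 5×Z and 1×X: price 17 ≤ 18, reach 5·8 + 1·5 = 45.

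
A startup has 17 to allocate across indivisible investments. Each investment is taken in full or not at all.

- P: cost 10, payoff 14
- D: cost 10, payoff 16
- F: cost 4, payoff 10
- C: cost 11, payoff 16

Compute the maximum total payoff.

Treat it as a binary knapsack problem.
Take D and F: cost 10 + 4 = 14 ≤ 17, payoff 16 + 10 = 26.
No feasible combination exceeds this.

26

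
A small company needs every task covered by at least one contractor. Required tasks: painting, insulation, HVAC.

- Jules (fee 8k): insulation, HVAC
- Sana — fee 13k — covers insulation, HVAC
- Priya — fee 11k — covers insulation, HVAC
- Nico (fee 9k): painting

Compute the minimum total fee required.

This is a weighted set-cover instance.
Choose Jules and Nico: together they cover painting, insulation, HVAC — every task.
Total fee: 8 + 9 = 17.
No cover costs less than 17.

17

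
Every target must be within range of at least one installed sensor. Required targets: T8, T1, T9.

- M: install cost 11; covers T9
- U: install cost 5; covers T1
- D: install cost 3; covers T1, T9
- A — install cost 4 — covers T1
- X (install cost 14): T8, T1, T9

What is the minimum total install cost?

14

This is a weighted set-cover instance.
The greedy cost-per-new-target heuristic would pick D and X for 17, but a cheaper cover exists.
X alone covers T8, T1, T9 — every target.
Total install cost: 14.
No cover costs less than 14.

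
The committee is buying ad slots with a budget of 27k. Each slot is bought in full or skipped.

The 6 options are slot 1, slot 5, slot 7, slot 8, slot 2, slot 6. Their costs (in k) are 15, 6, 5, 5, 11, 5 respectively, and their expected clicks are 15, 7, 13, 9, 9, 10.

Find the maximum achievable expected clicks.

slot 5 + slot 7 + slot 8 + slot 6: cost 6 + 5 + 5 + 5 = 21 ≤ 27, expected clicks 7 + 13 + 9 + 10 = 39.
slot 5 + slot 7 + slot 2 + slot 6: cost 6 + 5 + 11 + 5 = 27 ≤ 27, expected clicks 7 + 13 + 9 + 10 = 39.
slot 7 + slot 8 + slot 2 + slot 6: cost 5 + 5 + 11 + 5 = 26 ≤ 27, expected clicks 13 + 9 + 9 + 10 = 41.
Best is slot 7, slot 8, slot 2, and slot 6 with total expected clicks 41.

41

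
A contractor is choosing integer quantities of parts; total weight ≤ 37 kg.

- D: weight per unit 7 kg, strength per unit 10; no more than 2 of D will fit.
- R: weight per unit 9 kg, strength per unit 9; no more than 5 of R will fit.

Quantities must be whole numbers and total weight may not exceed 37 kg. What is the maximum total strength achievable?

Take 2×D and 2×R: weight 32 ≤ 37, strength 2·10 + 2·9 = 38.
D has the best ratio (10/7) and is taken to its limit of 2; remaining capacity is filled optimally with the others.

38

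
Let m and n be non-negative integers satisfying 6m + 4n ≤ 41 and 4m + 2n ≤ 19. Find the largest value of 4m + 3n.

27

The continuous relaxation peaks at (0, 9.5) with value 28.50; rounding to a feasible lattice point costs some objective.
(m,n)=(0,9) is feasible, giving 27.
(m,n)=(0,8) is feasible, giving 24.
Maximum is 27 at (m,n)=(0,9).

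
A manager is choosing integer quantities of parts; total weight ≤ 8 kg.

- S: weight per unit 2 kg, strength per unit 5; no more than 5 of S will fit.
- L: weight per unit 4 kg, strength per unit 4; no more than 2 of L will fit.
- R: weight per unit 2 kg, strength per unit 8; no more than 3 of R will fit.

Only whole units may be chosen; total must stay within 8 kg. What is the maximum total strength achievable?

This is a bounded integer knapsack.
1×S and 3×R: weight 8 ≤ 8, strength 1·5 + 3·8 = 29.
2×S and 2×R: weight 8 ≤ 8, strength 2·5 + 2·8 = 26.
Best is 29.

29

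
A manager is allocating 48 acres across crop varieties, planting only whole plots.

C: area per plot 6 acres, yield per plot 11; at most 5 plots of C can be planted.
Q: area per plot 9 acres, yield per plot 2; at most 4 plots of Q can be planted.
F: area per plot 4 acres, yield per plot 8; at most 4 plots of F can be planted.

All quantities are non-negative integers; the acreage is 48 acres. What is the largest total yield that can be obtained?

This is a bounded integer knapsack.
F has the best ratio (8/4); taking only F gives at most 4×8 = 32 (stopped by the supply cap of 4).
Mixing does better — 5×C and 4×F: area 46 ≤ 48, yield 5·11 + 4·8 = 87.

87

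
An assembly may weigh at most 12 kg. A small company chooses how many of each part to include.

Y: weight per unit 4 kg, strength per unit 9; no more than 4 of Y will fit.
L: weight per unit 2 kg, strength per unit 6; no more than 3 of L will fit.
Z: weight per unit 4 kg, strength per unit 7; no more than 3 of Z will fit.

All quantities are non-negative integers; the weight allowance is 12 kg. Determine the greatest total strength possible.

1×Y, 2×L, and 1×Z: weight 12 ≤ 12, strength 1·9 + 2·6 + 1·7 = 28.
2×Y and 2×L: weight 12 ≤ 12, strength 2·9 + 2·6 = 30.
Best is 30.

30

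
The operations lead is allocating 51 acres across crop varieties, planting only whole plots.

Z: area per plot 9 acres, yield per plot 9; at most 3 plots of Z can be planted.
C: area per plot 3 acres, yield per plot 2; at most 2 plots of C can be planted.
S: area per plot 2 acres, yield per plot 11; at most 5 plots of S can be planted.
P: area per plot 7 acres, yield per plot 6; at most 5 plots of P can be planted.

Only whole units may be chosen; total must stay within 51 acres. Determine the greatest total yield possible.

94

S has the best ratio (11/2); taking only S gives at most 5×11 = 55 (stopped by the supply cap of 5).
Mixing does better — 3×Z, 5×S, and 2×P: area 51 ≤ 51, yield 3·9 + 5·11 + 2·6 = 94.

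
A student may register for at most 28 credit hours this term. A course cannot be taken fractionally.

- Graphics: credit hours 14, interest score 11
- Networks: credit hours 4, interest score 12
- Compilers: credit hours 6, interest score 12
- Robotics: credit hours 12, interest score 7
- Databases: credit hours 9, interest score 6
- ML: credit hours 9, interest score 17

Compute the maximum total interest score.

Allowing fractional choices, the relaxed optimum would be about 48.1, but courses are indivisible.
Networks + Compilers + Databases + ML: credit hours 4 + 6 + 9 + 9 = 28 ≤ 28, interest score 12 + 12 + 6 + 17 = 47.
Networks + Compilers + ML: credit hours 4 + 6 + 9 = 19 ≤ 28, interest score 12 + 12 + 17 = 41.
Graphics + Networks + ML: credit hours 14 + 4 + 9 = 27 ≤ 28, interest score 11 + 12 + 17 = 40.
Best is Networks, Compilers, Databases, and ML with total interest score 47.

47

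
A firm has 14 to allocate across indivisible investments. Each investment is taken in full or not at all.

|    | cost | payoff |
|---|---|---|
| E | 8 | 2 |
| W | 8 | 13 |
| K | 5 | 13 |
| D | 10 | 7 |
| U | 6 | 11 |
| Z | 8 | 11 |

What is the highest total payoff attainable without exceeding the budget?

Take W and K: cost 8 + 5 = 13 ≤ 14, payoff 13 + 13 = 26.
No other feasible combination does better.

26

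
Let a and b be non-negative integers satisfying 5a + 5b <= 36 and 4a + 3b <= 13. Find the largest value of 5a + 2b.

Relaxing integrality, the LP optimum is 16.25 at (a,b) = (3.25, 0), which is not an integer point.
(a,b)=(3,0) is feasible, giving 15.
(a,b)=(2,1) is feasible, giving 12.
No feasible integer point exceeds 15.

15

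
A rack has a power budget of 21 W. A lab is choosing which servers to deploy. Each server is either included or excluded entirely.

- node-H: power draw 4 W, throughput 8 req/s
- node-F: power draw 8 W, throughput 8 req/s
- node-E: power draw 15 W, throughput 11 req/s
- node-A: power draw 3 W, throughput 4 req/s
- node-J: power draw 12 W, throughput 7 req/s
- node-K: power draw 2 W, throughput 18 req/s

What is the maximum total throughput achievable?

Take node-H, node-F, node-A, and node-K: power draw 4 + 8 + 3 + 2 = 17 ≤ 21, throughput 8 + 8 + 4 + 18 = 38.
No other feasible combination does better.

38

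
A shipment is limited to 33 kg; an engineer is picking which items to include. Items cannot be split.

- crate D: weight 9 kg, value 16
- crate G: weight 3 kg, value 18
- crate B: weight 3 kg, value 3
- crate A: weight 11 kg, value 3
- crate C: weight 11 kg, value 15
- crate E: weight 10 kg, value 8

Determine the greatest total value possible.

57

Treat it as a binary knapsack problem.
Allowing fractional choices, the relaxed optimum would be about 57.6, but items are indivisible.
crate D + crate G + crate B + crate C: weight 9 + 3 + 3 + 11 = 26 ≤ 33, value 16 + 18 + 3 + 15 = 52.
crate D + crate G + crate C + crate E: weight 9 + 3 + 11 + 10 = 33 ≤ 33, value 16 + 18 + 15 + 8 = 57.
crate D + crate G + crate C: weight 9 + 3 + 11 = 23 ≤ 33, value 16 + 18 + 15 = 49.
Best is crate D, crate G, crate C, and crate E with total value 57.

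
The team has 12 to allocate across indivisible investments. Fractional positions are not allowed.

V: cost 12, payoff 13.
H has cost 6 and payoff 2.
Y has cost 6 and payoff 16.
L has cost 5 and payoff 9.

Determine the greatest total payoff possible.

25

This is an integer program with binary decision variables.
Allowing fractional choices, the relaxed optimum would be about 26.1, but investments are indivisible.
Y + L: cost 6 + 5 = 11 ≤ 12, payoff 16 + 9 = 25.
H + Y: cost 6 + 6 = 12 ≤ 12, payoff 2 + 16 = 18.
Best is Y and L with total payoff 25.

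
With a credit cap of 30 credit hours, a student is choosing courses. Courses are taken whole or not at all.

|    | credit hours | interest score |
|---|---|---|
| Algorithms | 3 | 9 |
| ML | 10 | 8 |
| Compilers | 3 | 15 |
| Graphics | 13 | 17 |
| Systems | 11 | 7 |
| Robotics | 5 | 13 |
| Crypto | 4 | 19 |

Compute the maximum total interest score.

Take Algorithms, Compilers, Graphics, Robotics, and Crypto: credit hours 3 + 3 + 13 + 5 + 4 = 28 ≤ 30, interest score 9 + 15 + 17 + 13 + 19 = 73.
No other feasible combination does better.

73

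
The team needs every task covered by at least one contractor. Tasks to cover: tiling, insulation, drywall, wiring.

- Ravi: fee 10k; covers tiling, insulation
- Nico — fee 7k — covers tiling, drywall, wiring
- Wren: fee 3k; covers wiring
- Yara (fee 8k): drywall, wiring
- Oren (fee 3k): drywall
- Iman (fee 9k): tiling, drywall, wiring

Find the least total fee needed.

16

Choose Ravi, Wren, and Oren: together they cover tiling, insulation, drywall, wiring — every task.
Total fee: 10 + 3 + 3 = 16.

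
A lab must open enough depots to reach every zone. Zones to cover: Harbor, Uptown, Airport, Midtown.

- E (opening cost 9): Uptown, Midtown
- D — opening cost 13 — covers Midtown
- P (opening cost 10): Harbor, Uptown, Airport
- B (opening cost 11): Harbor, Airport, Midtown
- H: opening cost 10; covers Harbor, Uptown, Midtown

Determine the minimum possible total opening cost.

19

Choose E and P: together they cover Harbor, Uptown, Airport, Midtown — every zone.
Total opening cost: 9 + 10 = 19.
No cover costs less than 19.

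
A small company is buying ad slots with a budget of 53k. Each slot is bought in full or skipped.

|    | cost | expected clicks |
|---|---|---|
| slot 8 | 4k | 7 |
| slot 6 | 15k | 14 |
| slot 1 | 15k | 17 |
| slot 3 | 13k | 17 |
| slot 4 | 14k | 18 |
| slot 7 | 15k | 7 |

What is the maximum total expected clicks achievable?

59

Take slot 8, slot 1, slot 3, and slot 4: cost 4 + 15 + 13 + 14 = 46 ≤ 53, expected clicks 7 + 17 + 17 + 18 = 59.
No other feasible combination does better.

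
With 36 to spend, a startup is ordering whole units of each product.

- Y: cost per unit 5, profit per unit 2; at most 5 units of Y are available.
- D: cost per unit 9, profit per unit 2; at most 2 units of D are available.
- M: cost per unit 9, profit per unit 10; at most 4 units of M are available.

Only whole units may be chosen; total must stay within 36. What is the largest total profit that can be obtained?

M has the best ratio (10/9); taking only M gives at most 4×10 = 40 (stopped by the cost limit).
Optimal: 4×M: cost 36 ≤ 36, profit 4·10 = 40.

40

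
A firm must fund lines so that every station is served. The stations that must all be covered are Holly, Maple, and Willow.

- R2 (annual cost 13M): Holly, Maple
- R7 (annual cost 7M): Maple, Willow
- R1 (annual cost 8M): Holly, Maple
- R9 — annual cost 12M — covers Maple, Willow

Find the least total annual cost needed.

15

Choose R7 and R1: together they cover Holly, Maple, Willow — every station.
Total annual cost: 7 + 8 = 15.
No cover costs less than 15.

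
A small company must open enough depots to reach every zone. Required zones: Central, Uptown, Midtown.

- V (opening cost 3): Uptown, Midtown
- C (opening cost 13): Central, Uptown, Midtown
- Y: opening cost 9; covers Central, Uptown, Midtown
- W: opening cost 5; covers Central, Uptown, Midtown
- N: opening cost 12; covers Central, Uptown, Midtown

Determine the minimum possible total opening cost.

5

The greedy cost-per-new-zone heuristic would pick V and W for 8, but a cheaper cover exists.
W alone covers Central, Uptown, Midtown — every zone.
Total opening cost: 5.
No cover costs less than 5.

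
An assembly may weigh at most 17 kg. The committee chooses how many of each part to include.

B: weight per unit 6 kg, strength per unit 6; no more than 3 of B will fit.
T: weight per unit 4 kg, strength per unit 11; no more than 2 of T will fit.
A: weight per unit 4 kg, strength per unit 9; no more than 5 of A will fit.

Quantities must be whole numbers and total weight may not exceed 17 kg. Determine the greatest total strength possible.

This is a bounded integer knapsack.
T has the best ratio (11/4); taking only T gives at most 2×11 = 22 (stopped by the supply cap of 2).
Mixing does better — 2×T and 2×A: weight 16 ≤ 17, strength 2·11 + 2·9 = 40.

40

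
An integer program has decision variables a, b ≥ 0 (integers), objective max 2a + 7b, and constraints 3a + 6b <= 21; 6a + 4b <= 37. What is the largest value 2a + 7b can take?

23

The continuous relaxation peaks at (0, 3.5) with value 24.50; rounding to a feasible lattice point costs some objective.
(a,b)=(1,3) is feasible, giving 23.
(a,b)=(0,3) is feasible, giving 21.
(a,b)=(2,2) is feasible, giving 18.
(a,b)=(1,2) is feasible, giving 16.
Maximum is 23 at (a,b)=(1,3).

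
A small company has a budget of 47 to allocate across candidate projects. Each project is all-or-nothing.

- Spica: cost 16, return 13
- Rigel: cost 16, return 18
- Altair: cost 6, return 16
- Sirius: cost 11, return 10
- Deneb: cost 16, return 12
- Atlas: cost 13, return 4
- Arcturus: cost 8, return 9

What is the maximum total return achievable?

This is an integer program with binary decision variables.
Take Spica, Rigel, Altair, and Arcturus: cost 16 + 16 + 6 + 8 = 46 ≤ 47, return 13 + 18 + 16 + 9 = 56.
No other feasible combination does better.

56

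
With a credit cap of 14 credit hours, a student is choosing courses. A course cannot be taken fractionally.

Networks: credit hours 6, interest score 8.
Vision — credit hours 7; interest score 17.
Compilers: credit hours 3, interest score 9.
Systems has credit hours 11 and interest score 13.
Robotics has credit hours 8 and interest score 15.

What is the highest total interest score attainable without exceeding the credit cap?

26

Compilers + Robotics: credit hours 3 + 8 = 11 ≤ 14, interest score 9 + 15 = 24.
Networks + Vision: credit hours 6 + 7 = 13 ≤ 14, interest score 8 + 17 = 25.
Vision + Compilers: credit hours 7 + 3 = 10 ≤ 14, interest score 17 + 9 = 26.
Best is Vision and Compilers with total interest score 26.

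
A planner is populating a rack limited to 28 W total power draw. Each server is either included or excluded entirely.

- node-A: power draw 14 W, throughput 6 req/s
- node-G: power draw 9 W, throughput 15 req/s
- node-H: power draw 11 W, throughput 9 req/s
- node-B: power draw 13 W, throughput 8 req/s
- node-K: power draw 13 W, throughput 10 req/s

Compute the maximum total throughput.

25

node-G + node-B: power draw 9 + 13 = 22 ≤ 28, throughput 15 + 8 = 23.
node-G + node-H: power draw 9 + 11 = 20 ≤ 28, throughput 15 + 9 = 24.
node-G + node-K: power draw 9 + 13 = 22 ≤ 28, throughput 15 + 10 = 25.
Best is node-G and node-K with total throughput 25.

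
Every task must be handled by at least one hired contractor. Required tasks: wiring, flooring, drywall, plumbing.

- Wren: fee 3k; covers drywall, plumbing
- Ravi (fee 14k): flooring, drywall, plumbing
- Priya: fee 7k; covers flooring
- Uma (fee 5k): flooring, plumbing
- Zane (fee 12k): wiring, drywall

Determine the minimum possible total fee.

17

The greedy cost-per-new-task heuristic would pick Wren, Uma, and Zane for 20, but a cheaper cover exists.
Choose Uma and Zane: together they cover wiring, flooring, drywall, plumbing — every task.
Total fee: 5 + 12 = 17.
No cover costs less than 17.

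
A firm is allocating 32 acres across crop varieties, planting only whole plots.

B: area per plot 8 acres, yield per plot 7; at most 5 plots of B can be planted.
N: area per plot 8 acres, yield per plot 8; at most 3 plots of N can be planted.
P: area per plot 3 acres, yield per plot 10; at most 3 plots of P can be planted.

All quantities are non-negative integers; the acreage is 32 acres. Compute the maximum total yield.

46

This is a bounded integer knapsack.
Take 2×N and 3×P: area 25 ≤ 32, yield 2·8 + 3·10 = 46.
P has the best ratio (10/3) and is taken to its limit of 3; remaining capacity is filled optimally with the others.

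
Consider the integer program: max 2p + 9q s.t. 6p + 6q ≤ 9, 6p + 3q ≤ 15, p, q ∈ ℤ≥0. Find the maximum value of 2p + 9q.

9

The continuous relaxation peaks at (0, 1.5) with value 13.50; rounding to a feasible lattice point costs some objective.
(p,q)=(0,1): 6·0+6·1=6≤9, 6·0+3·1=3≤15, objective 9.
(p,q)=(1,0): 6·1+6·0=6≤9, 6·1+3·0=6≤15, objective 2.
(p,q)=(0,0): 6·0+6·0=0≤9, 6·0+3·0=0≤15, objective 0.
The best lattice point is (0,1), giving 9.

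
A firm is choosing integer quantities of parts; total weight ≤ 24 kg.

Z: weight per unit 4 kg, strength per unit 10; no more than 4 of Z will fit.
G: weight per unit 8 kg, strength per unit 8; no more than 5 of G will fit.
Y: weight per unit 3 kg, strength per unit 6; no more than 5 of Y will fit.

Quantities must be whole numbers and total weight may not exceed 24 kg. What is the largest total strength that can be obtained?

This is a bounded integer knapsack.
3×Z and 4×Y: weight 24 ≤ 24, strength 3·10 + 4·6 = 54.
4×Z and 2×Y: weight 22 ≤ 24, strength 4·10 + 2·6 = 52.
Best is 54.

54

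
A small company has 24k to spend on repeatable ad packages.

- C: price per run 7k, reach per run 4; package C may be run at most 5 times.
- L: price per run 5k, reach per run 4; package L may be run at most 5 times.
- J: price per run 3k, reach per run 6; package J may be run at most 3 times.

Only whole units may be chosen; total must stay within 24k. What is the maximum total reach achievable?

This is a bounded integer knapsack.
J has the best ratio (6/3); taking only J gives at most 3×6 = 18 (stopped by the supply cap of 3).
Mixing does better — 3×L and 3×J: price 24 ≤ 24, reach 3·4 + 3·6 = 30.

30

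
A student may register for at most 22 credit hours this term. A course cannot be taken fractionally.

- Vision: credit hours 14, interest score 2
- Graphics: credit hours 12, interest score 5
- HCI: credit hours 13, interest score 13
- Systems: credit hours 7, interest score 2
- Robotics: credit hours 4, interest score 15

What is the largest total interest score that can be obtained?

28

Allowing fractional choices, the relaxed optimum would be about 30.1, but courses are indivisible.
Systems + Robotics: credit hours 7 + 4 = 11 ≤ 22, interest score 2 + 15 = 17.
HCI + Robotics: credit hours 13 + 4 = 17 ≤ 22, interest score 13 + 15 = 28.
Graphics + Robotics: credit hours 12 + 4 = 16 ≤ 22, interest score 5 + 15 = 20.
Best is HCI and Robotics with total interest score 28.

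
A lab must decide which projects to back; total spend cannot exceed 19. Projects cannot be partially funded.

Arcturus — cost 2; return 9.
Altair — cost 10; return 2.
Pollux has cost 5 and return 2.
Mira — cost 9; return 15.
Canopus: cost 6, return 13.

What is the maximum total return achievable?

Take Arcturus, Mira, and Canopus: cost 2 + 9 + 6 = 17 ≤ 19, return 9 + 15 + 13 = 37.
No other feasible combination does better.

37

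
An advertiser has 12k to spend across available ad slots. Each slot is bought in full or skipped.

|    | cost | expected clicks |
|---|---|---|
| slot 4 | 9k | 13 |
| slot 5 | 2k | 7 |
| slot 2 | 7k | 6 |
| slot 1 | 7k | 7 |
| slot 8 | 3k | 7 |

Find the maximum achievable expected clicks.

21

slot 4 + slot 5: cost 9 + 2 = 11 ≤ 12, expected clicks 13 + 7 = 20.
slot 5 + slot 1 + slot 8: cost 2 + 7 + 3 = 12 ≤ 12, expected clicks 7 + 7 + 7 = 21.
Best is slot 5, slot 1, and slot 8 with total expected clicks 21.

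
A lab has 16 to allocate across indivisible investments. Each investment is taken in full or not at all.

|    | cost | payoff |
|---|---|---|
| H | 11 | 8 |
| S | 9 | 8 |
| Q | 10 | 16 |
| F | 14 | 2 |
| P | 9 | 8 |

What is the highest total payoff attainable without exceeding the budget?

16

Treat it as a binary knapsack problem.
Allowing fractional choices, the relaxed optimum would be about 21.3, but investments are indivisible.
S: cost 9 ≤ 16, payoff 8.
P: cost 9 ≤ 16, payoff 8.
Q: cost 10 ≤ 16, payoff 16.
Best is Q with total payoff 16.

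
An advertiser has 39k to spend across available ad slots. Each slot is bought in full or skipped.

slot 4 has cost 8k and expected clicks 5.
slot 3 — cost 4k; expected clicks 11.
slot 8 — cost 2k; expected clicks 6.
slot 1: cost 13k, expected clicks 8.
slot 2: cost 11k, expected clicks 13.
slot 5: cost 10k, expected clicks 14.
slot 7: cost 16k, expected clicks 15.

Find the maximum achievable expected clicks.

Take slot 4, slot 3, slot 8, slot 2, and slot 5: cost 8 + 4 + 2 + 11 + 10 = 35 ≤ 39, expected clicks 5 + 11 + 6 + 13 + 14 = 49.
No other feasible combination does better.

49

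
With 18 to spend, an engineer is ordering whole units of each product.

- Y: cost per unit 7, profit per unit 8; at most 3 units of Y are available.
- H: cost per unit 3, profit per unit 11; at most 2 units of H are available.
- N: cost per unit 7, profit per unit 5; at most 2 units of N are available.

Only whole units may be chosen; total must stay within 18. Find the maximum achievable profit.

H has the best ratio (11/3); taking only H gives at most 2×11 = 22 (stopped by the supply cap of 2).
Mixing does better — 1×Y and 2×H: cost 13 ≤ 18, profit 1·8 + 2·11 = 30.

30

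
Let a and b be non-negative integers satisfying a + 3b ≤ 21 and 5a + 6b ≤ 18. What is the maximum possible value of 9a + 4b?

27

Relaxing integrality, the LP optimum is 32.40 at (a,b) = (3.6, 0), which is not an integer point.
(a,b)=(3,0): 1·3+3·0=3≤21, 5·3+6·0=15≤18, objective 27.
(a,b)=(2,1): 1·2+3·1=5≤21, 5·2+6·1=16≤18, objective 22.
The best lattice point is (3,0), giving 27.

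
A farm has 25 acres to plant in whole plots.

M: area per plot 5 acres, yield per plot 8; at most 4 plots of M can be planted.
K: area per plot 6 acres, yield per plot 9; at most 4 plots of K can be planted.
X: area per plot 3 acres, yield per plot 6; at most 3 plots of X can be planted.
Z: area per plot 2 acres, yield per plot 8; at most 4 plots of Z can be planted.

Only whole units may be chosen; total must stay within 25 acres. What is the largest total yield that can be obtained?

61

1×M, 1×K, 2×X, and 4×Z: area 25 ≤ 25, yield 1·8 + 1·9 + 2·6 + 4·8 = 61.
2×M, 2×X, and 4×Z: area 24 ≤ 25, yield 2·8 + 2·6 + 4·8 = 60.
Best is 61.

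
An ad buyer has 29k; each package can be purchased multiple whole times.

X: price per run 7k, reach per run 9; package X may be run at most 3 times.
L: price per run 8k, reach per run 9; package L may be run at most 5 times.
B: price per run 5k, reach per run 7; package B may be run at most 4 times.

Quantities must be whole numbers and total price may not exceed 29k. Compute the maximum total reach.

Take 2×X and 3×B: price 29 ≤ 29, reach 2·9 + 3·7 = 39.
No other integer combination yields more.

39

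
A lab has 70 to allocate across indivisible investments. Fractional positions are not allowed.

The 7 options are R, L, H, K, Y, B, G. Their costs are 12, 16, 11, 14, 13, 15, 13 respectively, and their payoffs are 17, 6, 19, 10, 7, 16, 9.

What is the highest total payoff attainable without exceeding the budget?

71

R + H + K + Y + B: cost 12 + 11 + 14 + 13 + 15 = 65 ≤ 70, payoff 17 + 19 + 10 + 7 + 16 = 69.
R + H + K + B + G: cost 12 + 11 + 14 + 15 + 13 = 65 ≤ 70, payoff 17 + 19 + 10 + 16 + 9 = 71.
R + H + Y + B + G: cost 12 + 11 + 13 + 15 + 13 = 64 ≤ 70, payoff 17 + 19 + 7 + 16 + 9 = 68.
Best is R, H, K, B, and G with total payoff 71.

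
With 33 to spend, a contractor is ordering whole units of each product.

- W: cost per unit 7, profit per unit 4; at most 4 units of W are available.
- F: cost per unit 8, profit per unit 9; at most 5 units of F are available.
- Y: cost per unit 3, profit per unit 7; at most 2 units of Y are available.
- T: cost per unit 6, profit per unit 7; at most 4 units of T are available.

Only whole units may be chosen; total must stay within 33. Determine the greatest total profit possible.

This is a bounded integer knapsack.
Take 1×F, 2×Y, and 3×T: cost 32 ≤ 33, profit 1·9 + 2·7 + 3·7 = 44.
Y has the best ratio (7/3) and is taken to its limit of 2; remaining capacity is filled optimally with the others.

44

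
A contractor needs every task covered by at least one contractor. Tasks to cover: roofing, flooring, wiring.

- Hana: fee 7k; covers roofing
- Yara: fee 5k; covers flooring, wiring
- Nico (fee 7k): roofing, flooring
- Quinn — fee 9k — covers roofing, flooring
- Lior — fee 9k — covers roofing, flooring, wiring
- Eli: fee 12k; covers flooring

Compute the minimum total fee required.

9

This is an integer covering problem.
The greedy cost-per-new-task heuristic would pick Yara and Hana for 12, but a cheaper cover exists.
Lior alone covers roofing, flooring, wiring — every task.
Total fee: 9.
No cover costs less than 9.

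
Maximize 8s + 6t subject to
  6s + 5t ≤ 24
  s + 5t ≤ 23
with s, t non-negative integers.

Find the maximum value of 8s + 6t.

32

(s,t)=(4,0): 6·4+5·0=24≤24, 1·4+5·0=4≤23, objective 32.
(s,t)=(3,1): 6·3+5·1=23≤24, 1·3+5·1=8≤23, objective 30.
(s,t)=(3,0): 6·3+5·0=18≤24, 1·3+5·0=3≤23, objective 24.
No feasible integer point exceeds 32.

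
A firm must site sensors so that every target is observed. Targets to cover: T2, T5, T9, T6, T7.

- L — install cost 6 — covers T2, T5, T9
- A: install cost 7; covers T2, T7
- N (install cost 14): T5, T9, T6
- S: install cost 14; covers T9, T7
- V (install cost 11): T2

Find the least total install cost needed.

21

The greedy cost-per-new-target heuristic would pick L, A, and N for 27, but a cheaper cover exists.
Choose A and N: together they cover T2, T5, T9, T6, T7 — every target.
Total install cost: 7 + 14 = 21.
No cover costs less than 21.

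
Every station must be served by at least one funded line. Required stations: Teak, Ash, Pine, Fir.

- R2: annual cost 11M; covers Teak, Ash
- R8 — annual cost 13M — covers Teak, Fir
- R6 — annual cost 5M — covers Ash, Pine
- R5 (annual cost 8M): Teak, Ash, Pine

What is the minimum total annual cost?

This is an integer covering problem.
Choose R8 and R6: together they cover Teak, Ash, Pine, Fir — every station.
Total annual cost: 13 + 5 = 18.
No cover costs less than 18.

18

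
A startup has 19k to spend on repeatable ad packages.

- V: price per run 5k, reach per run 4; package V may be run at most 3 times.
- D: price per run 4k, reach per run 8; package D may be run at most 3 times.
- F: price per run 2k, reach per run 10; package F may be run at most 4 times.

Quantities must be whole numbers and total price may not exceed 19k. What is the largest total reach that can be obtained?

This is a bounded integer knapsack.
2×D and 4×F: price 16 ≤ 19, reach 2·8 + 4·10 = 56.
3×D and 3×F: price 18 ≤ 19, reach 3·8 + 3·10 = 54.
Best is 56.

56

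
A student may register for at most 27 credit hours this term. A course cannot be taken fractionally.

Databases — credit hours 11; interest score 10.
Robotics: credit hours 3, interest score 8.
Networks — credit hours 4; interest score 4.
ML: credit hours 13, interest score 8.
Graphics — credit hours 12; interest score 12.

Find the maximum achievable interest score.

Allowing fractional choices, the relaxed optimum would be about 31.3, but courses are indivisible.
Databases + Robotics + Graphics: credit hours 11 + 3 + 12 = 26 ≤ 27, interest score 10 + 8 + 12 = 30.
Databases + Robotics + ML: credit hours 11 + 3 + 13 = 27 ≤ 27, interest score 10 + 8 + 8 = 26.
Databases + Networks + Graphics: credit hours 11 + 4 + 12 = 27 ≤ 27, interest score 10 + 4 + 12 = 26.
Best is Databases, Robotics, and Graphics with total interest score 30.

30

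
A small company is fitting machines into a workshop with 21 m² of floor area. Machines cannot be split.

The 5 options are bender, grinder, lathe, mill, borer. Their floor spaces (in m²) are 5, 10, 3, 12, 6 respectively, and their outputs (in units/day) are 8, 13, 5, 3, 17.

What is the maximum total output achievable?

This is a 0-1 knapsack instance.
Allowing fractional choices, the relaxed optimum would be about 39.1, but machines are indivisible.
grinder + lathe + borer: floor space 10 + 3 + 6 = 19 ≤ 21, output 13 + 5 + 17 = 35.
bender + grinder + borer: floor space 5 + 10 + 6 = 21 ≤ 21, output 8 + 13 + 17 = 38.
bender + lathe + borer: floor space 5 + 3 + 6 = 14 ≤ 21, output 8 + 5 + 17 = 30.
Best is bender, grinder, and borer with total output 38.

38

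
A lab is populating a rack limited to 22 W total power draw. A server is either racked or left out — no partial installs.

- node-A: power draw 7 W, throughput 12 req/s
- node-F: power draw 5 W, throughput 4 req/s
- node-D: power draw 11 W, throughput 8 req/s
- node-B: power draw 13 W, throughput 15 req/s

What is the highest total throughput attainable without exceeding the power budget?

27

Take node-A and node-B: power draw 7 + 13 = 20 ≤ 22, throughput 12 + 15 = 27.
No other feasible combination does better.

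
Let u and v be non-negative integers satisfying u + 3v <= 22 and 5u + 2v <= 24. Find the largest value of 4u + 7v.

53

(u,v)=(1,7): 1·1+3·7=22≤22, 5·1+2·7=19≤24, objective 53.
(u,v)=(2,6): 1·2+3·6=20≤22, 5·2+2·6=22≤24, objective 50.
(u,v)=(0,7): 1·0+3·7=21≤22, 5·0+2·7=14≤24, objective 49.
No feasible integer point exceeds 53.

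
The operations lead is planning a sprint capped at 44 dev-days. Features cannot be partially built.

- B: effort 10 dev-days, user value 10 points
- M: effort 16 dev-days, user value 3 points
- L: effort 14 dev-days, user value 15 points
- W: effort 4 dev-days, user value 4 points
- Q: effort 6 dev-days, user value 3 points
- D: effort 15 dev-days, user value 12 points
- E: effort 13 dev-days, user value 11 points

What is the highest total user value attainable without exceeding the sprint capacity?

41

Take B, L, W, and D: effort 10 + 14 + 4 + 15 = 43 ≤ 44, user value 10 + 15 + 4 + 12 = 41.
No other feasible combination does better.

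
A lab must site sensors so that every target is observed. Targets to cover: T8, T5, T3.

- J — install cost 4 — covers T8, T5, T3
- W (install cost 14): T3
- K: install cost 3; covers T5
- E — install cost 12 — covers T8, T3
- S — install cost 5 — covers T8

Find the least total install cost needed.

4

J alone covers T8, T5, T3 — every target.
Total install cost: 4.
No cover costs less than 4.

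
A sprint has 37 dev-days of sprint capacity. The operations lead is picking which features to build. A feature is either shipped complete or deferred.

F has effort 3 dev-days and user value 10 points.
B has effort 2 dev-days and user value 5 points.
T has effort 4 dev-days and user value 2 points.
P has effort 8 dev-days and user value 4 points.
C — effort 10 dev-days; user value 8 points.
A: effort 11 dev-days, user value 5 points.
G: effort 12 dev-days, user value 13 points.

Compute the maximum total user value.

This is a 0-1 knapsack instance.
Allowing fractional choices, the relaxed optimum would be about 41.0, but features are indivisible.
F + B + P + A + G: effort 3 + 2 + 8 + 11 + 12 = 36 ≤ 37, user value 10 + 5 + 4 + 5 + 13 = 37.
F + B + P + C + G: effort 3 + 2 + 8 + 10 + 12 = 35 ≤ 37, user value 10 + 5 + 4 + 8 + 13 = 40.
F + B + T + C + G: effort 3 + 2 + 4 + 10 + 12 = 31 ≤ 37, user value 10 + 5 + 2 + 8 + 13 = 38.
Best is F, B, P, C, and G with total user value 40.

40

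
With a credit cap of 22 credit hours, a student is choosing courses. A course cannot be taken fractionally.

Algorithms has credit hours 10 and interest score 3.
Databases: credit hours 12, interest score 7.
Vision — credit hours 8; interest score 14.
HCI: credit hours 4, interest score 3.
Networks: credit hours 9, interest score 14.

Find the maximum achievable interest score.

Treat it as a binary knapsack problem.
Take Vision, HCI, and Networks: credit hours 8 + 4 + 9 = 21 ≤ 22, interest score 14 + 3 + 14 = 31.
No other feasible combination does better.

31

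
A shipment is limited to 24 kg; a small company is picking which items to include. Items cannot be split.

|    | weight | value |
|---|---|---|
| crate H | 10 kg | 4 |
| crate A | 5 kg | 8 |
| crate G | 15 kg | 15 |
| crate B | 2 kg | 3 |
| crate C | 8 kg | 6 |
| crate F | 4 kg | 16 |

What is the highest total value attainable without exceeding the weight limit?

39

This is an integer program with binary decision variables.
Take crate A, crate G, and crate F: weight 5 + 15 + 4 = 24 ≤ 24, value 8 + 15 + 16 = 39.
No other feasible combination does better.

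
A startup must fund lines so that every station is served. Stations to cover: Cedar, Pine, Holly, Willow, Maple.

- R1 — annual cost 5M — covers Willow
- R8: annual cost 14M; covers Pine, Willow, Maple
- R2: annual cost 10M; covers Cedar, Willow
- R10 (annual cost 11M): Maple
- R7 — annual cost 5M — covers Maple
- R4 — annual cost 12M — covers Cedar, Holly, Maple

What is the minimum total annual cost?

The greedy cost-per-new-station heuristic would pick R4, R1, and R8 for 31, but a cheaper cover exists.
Choose R8 and R4: together they cover Cedar, Pine, Holly, Willow, Maple — every station.
Total annual cost: 14 + 12 = 26.
No cover costs less than 26.

26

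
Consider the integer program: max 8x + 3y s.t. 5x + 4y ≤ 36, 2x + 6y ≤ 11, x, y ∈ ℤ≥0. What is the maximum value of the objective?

The continuous relaxation peaks at (5.5, 0) with value 44.00; rounding to a feasible lattice point costs some objective.
(x,y)=(5,0): 5·5+4·0=25≤36, 2·5+6·0=10≤11, objective 40.
(x,y)=(4,0): 5·4+4·0=20≤36, 2·4+6·0=8≤11, objective 32.
No feasible integer point exceeds 40.

40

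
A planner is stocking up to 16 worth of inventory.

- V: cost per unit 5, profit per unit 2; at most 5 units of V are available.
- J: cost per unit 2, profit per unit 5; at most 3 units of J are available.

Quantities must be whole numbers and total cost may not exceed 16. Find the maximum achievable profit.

This is a bounded integer knapsack.
J has the best ratio (5/2); taking only J gives at most 3×5 = 15 (stopped by the supply cap of 3).
Mixing does better — 2×V and 3×J: cost 16 ≤ 16, profit 2·2 + 3·5 = 19.

19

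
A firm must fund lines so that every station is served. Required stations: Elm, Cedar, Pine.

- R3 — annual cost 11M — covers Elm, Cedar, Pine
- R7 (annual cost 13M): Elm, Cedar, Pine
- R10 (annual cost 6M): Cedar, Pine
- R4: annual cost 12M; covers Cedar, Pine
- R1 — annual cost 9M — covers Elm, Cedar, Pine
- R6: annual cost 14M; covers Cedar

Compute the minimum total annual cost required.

9

The greedy cost-per-new-station heuristic would pick R10 and R1 for 15, but a cheaper cover exists.
R1 alone covers Elm, Cedar, Pine — every station.
Total annual cost: 9.
No cover costs less than 9.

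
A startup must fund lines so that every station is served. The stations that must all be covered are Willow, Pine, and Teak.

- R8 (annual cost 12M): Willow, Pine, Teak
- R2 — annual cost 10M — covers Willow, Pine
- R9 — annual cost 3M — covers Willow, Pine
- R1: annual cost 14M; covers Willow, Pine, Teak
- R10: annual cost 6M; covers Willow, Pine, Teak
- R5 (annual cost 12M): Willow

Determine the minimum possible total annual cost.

The greedy cost-per-new-station heuristic would pick R9 and R10 for 9, but a cheaper cover exists.
R10 alone covers Willow, Pine, Teak — every station.
Total annual cost: 6.
No cover costs less than 6.

6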